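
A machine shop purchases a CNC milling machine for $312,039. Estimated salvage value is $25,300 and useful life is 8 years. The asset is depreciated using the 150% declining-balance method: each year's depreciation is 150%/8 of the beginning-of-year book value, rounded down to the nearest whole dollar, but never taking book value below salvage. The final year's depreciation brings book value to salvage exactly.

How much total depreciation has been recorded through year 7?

$239,096

Depreciable base = $312,039 − $25,300 = $286,739.
Year 1: ⌊$312,039 × 150%/8⌋ = $58,507. Book value $253,532.
Year 2: ⌊$253,532 × 150%/8⌋ = $47,537. Book value $205,995.
Year 3: ⌊$205,995 × 150%/8⌋ = $38,624. Book value $167,371.
Year 4: ⌊$167,371 × 150%/8⌋ = $31,382. Book value $135,989.
Year 5: ⌊$135,989 × 150%/8⌋ = $25,497. Book value $110,492.
Year 6: ⌊$110,492 × 150%/8⌋ = $20,717. Book value $89,775.
Year 7: ⌊$89,775 × 150%/8⌋ = $16,832. Book value $72,943.
Accumulated through year 7 = $312,039 − $72,943 = $239,096.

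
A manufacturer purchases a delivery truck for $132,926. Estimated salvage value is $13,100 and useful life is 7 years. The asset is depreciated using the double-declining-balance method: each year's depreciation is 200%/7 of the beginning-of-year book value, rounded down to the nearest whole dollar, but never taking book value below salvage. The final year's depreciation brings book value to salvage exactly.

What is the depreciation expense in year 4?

Depreciable base = $132,926 − $13,100 = $119,826.
Year 1: ⌊$132,926 × 200%/7⌋ = $37,978. Book value $94,948.
Year 2: ⌊$94,948 × 200%/7⌋ = $27,128. Book value $67,820.
Year 3: ⌊$67,820 × 200%/7⌋ = $19,377. Book value $48,443.
Year 4: ⌊$48,443 × 200%/7⌋ = $13,840. Book value $34,603.

$13,840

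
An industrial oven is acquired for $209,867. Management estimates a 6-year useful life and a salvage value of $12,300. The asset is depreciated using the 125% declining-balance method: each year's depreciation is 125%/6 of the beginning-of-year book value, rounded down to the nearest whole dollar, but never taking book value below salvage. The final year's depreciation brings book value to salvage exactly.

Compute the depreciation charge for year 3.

Depreciable base = $209,867 − $12,300 = $197,567.
Year 1: ⌊$209,867 × 125%/6⌋ = $43,722. Book value $166,145.
Year 2: ⌊$166,145 × 125%/6⌋ = $34,613. Book value $131,532.
Year 3: ⌊$131,532 × 125%/6⌋ = $27,402. Book value $104,130.

$27,402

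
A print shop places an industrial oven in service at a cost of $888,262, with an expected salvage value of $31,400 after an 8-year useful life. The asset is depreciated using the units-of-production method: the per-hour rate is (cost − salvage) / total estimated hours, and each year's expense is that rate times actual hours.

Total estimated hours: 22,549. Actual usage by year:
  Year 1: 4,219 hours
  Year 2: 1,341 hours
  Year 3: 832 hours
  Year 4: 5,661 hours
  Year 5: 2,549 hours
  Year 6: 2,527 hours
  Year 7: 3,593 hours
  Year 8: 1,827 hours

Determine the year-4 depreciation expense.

Depreciable base = $888,262 − $31,400 = $856,862.
Rate = $856,862 / 22,549 hours = $38 per hour.
Year 1: 4,219 × $38 = $160,322. Book value $727,940.
Year 2: 1,341 × $38 = $50,958. Book value $676,982.
Year 3: 832 × $38 = $31,616. Book value $645,366.
Year 4: 5,661 × $38 = $215,118. Book value $430,248.

$215,118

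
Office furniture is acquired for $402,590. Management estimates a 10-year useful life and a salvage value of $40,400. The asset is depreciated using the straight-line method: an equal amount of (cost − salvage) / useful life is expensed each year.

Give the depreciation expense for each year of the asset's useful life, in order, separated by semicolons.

$36,219; $36,219; $36,219; $36,219; $36,219; $36,219; $36,219; $36,219; $36,219; $36,219

Depreciable base = $402,590 − $40,400 = $362,190.
Annual expense = $362,190 / 10 = $36,219.
End of year 1: book value $366,371.
End of year 2: book value $330,152.
End of year 3: book value $293,933.
End of year 4: book value $257,714.
End of year 5: book value $221,495.
End of year 6: book value $185,276.
End of year 7: book value $149,057.
End of year 8: book value $112,838.
End of year 9: book value $76,619.
End of year 10: book value $40,400.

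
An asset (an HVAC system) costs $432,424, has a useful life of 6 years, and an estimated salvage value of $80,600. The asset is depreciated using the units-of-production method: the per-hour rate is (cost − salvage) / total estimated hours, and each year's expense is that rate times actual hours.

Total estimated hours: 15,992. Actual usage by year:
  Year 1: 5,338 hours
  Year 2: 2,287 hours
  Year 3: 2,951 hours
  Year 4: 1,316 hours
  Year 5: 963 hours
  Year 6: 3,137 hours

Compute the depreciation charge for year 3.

Depreciable base = $432,424 − $80,600 = $351,824.
Rate = $351,824 / 15,992 hours = $22 per hour.
Year 1: 5,338 × $22 = $117,436. Book value $314,988.
Year 2: 2,287 × $22 = $50,314. Book value $264,674.
Year 3: 2,951 × $22 = $64,922. Book value $199,752.

$64,922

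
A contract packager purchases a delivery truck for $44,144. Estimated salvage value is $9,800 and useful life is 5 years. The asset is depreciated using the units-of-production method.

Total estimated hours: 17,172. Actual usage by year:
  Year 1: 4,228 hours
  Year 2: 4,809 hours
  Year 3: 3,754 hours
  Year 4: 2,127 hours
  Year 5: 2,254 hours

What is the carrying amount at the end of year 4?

Depreciable base = $44,144 − $9,800 = $34,344.
Rate = $34,344 / 17,172 hours = $2 per hour.
Year 1: 4,228 × $2 = $8,456. Book value $35,688.
Year 2: 4,809 × $2 = $9,618. Book value $26,070.
Year 3: 3,754 × $2 = $7,508. Book value $18,562.
Year 4: 2,127 × $2 = $4,254. Book value $14,308.

$14,308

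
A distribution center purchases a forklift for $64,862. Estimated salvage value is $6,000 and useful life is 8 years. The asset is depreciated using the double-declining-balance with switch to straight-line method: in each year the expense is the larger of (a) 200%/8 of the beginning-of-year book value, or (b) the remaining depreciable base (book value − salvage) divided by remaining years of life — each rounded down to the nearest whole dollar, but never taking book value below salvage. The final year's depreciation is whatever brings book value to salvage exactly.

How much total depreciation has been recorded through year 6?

$53,317

Depreciable base = $64,862 − $6,000 = $58,862.
Year 1: DB = ⌊$64,862 × 200%/8⌋ = $16,215; SL = ⌊$58,862/8⌋ = $7,357 → take DB $16,215. Book value $48,647.
Year 2: DB = ⌊$48,647 × 200%/8⌋ = $12,161; SL = ⌊$42,647/7⌋ = $6,092 → take DB $12,161. Book value $36,486.
Year 3: DB = ⌊$36,486 × 200%/8⌋ = $9,121; SL = ⌊$30,486/6⌋ = $5,081 → take DB $9,121. Book value $27,365.
Year 4: DB = ⌊$27,365 × 200%/8⌋ = $6,841; SL = ⌊$21,365/5⌋ = $4,273 → take DB $6,841. Book value $20,524.
Year 5: DB = ⌊$20,524 × 200%/8⌋ = $5,131; SL = ⌊$14,524/4⌋ = $3,631 → take DB $5,131. Book value $15,393.
Year 6: DB = ⌊$15,393 × 200%/8⌋ = $3,848; SL = ⌊$9,393/3⌋ = $3,131 → take DB $3,848. Book value $11,545.
Accumulated through year 6 = $64,862 − $11,545 = $53,317.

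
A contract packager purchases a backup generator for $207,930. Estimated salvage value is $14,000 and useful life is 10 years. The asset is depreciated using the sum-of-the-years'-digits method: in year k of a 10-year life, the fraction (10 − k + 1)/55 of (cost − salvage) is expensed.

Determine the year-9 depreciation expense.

Depreciable base = $207,930 − $14,000 = $193,930.
Sum of the years' digits = 10+9+8+7+6+5+4+3+2+1 = 55.
Year 1: $193,930 × 10/55 = $35,260. Book value $172,670.
Year 2: $193,930 × 9/55 = $31,734. Book value $140,936.
Year 3: $193,930 × 8/55 = $28,208. Book value $112,728.
Year 4: $193,930 × 7/55 = $24,682. Book value $88,046.
Year 5: $193,930 × 6/55 = $21,156. Book value $66,890.
Year 6: $193,930 × 5/55 = $17,630. Book value $49,260.
Year 7: $193,930 × 4/55 = $14,104. Book value $35,156.
Year 8: $193,930 × 3/55 = $10,578. Book value $24,578.
Year 9: $193,930 × 2/55 = $7,052. Book value $17,526.

$7,052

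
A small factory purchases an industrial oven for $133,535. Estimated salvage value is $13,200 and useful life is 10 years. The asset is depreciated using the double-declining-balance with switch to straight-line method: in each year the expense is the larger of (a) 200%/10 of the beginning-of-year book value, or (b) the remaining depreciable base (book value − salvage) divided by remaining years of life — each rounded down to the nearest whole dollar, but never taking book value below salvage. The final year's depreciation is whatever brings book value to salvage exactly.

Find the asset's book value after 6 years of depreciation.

Depreciable base = $133,535 − $13,200 = $120,335.
Year 1: DB = ⌊$133,535 × 200%/10⌋ = $26,707; SL = ⌊$120,335/10⌋ = $12,033 → take DB $26,707. Book value $106,828.
Year 2: DB = ⌊$106,828 × 200%/10⌋ = $21,365; SL = ⌊$93,628/9⌋ = $10,403 → take DB $21,365. Book value $85,463.
Year 3: DB = ⌊$85,463 × 200%/10⌋ = $17,092; SL = ⌊$72,263/8⌋ = $9,032 → take DB $17,092. Book value $68,371.
Year 4: DB = ⌊$68,371 × 200%/10⌋ = $13,674; SL = ⌊$55,171/7⌋ = $7,881 → take DB $13,674. Book value $54,697.
Year 5: DB = ⌊$54,697 × 200%/10⌋ = $10,939; SL = ⌊$41,497/6⌋ = $6,916 → take DB $10,939. Book value $43,758.
Year 6: DB = ⌊$43,758 × 200%/10⌋ = $8,751; SL = ⌊$30,558/5⌋ = $6,111 → take DB $8,751. Book value $35,007.

$35,007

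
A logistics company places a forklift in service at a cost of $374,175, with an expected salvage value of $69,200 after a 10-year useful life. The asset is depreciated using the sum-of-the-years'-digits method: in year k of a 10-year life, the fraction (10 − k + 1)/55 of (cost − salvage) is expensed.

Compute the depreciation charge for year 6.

Depreciable base = $374,175 − $69,200 = $304,975.
Sum of the years' digits = 10+9+8+7+6+5+4+3+2+1 = 55.
Year 1: $304,975 × 10/55 = $55,450. Book value $318,725.
Year 2: $304,975 × 9/55 = $49,905. Book value $268,820.
Year 3: $304,975 × 8/55 = $44,360. Book value $224,460.
Year 4: $304,975 × 7/55 = $38,815. Book value $185,645.
Year 5: $304,975 × 6/55 = $33,270. Book value $152,375.
Year 6: $304,975 × 5/55 = $27,725. Book value $124,650.

$27,725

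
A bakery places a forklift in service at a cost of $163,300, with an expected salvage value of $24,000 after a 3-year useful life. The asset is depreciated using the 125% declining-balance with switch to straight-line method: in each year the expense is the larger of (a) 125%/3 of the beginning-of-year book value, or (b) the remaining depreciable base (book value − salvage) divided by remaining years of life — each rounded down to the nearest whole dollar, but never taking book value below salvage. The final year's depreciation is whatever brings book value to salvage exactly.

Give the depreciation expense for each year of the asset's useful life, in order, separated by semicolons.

Depreciable base = $163,300 − $24,000 = $139,300.
Year 1: DB = ⌊$163,300 × 125%/3⌋ = $68,041; SL = ⌊$139,300/3⌋ = $46,433 → take DB $68,041. Book value $95,259.
Year 2: DB = ⌊$95,259 × 125%/3⌋ = $39,691; SL = ⌊$71,259/2⌋ = $35,629 → take DB $39,691. Book value $55,568.
Year 3 (final): $55,568 − $24,000 = $31,568. Book value $24,000.

$68,041; $39,691; $31,568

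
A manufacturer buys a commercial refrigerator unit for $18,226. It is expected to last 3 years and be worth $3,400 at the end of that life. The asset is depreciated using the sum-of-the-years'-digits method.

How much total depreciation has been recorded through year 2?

$12,355

Depreciable base = $18,226 − $3,400 = $14,826.
Sum of the years' digits = 3+2+1 = 6.
Year 1: $14,826 × 3/6 = $7,413. Book value $10,813.
Year 2: $14,826 × 2/6 = $4,942. Book value $5,871.
Accumulated through year 2 = $18,226 − $5,871 = $12,355.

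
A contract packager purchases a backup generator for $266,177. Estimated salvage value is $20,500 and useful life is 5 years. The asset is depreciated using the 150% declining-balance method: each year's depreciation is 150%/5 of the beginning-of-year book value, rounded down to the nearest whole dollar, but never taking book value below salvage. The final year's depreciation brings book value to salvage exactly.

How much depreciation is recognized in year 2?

Depreciable base = $266,177 − $20,500 = $245,677.
Year 1: ⌊$266,177 × 150%/5⌋ = $79,853. Book value $186,324.
Year 2: ⌊$186,324 × 150%/5⌋ = $55,897. Book value $130,427.

$55,897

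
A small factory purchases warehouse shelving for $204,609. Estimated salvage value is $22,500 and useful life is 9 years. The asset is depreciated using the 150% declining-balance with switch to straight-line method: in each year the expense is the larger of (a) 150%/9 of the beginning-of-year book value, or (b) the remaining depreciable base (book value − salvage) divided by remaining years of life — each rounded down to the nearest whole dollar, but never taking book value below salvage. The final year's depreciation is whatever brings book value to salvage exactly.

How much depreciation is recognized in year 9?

$14,933

Depreciable base = $204,609 − $22,500 = $182,109.
Year 1: DB = ⌊$204,609 × 150%/9⌋ = $34,101; SL = ⌊$182,109/9⌋ = $20,234 → take DB $34,101. Book value $170,508.
Year 2: DB = ⌊$170,508 × 150%/9⌋ = $28,418; SL = ⌊$148,008/8⌋ = $18,501 → take DB $28,418. Book value $142,090.
Year 3: DB = ⌊$142,090 × 150%/9⌋ = $23,681; SL = ⌊$119,590/7⌋ = $17,084 → take DB $23,681. Book value $118,409.
Year 4: DB = ⌊$118,409 × 150%/9⌋ = $19,734; SL = ⌊$95,909/6⌋ = $15,984 → take DB $19,734. Book value $98,675.
Year 5: DB = ⌊$98,675 × 150%/9⌋ = $16,445; SL = ⌊$76,175/5⌋ = $15,235 → take DB $16,445. Book value $82,230.
Year 6: DB = ⌊$82,230 × 150%/9⌋ = $13,705; SL = ⌊$59,730/4⌋ = $14,932 → take SL $14,932. Book value $67,298.
Year 7: DB = ⌊$67,298 × 150%/9⌋ = $11,216; SL = ⌊$44,798/3⌋ = $14,932 → take SL $14,932. Book value $52,366.
Year 8: DB = ⌊$52,366 × 150%/9⌋ = $8,727; SL = ⌊$29,866/2⌋ = $14,933 → take SL $14,933. Book value $37,433.
Year 9 (final): $37,433 − $22,500 = $14,933. Book value $22,500.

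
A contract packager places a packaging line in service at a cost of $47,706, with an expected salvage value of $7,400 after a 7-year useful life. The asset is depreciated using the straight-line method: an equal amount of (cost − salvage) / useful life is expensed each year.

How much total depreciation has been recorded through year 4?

Depreciable base = $47,706 − $7,400 = $40,306.
Annual expense = $40,306 / 7 = $5,758.
End of year 1: book value $41,948.
End of year 2: book value $36,190.
End of year 3: book value $30,432.
End of year 4: book value $24,674.
Accumulated through year 4 = $47,706 − $24,674 = $23,032.

$23,032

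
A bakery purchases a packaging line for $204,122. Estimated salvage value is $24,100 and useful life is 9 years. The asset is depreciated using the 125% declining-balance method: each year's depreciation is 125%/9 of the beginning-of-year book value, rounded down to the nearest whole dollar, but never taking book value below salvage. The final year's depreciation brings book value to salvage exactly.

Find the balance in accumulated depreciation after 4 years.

Depreciable base = $204,122 − $24,100 = $180,022.
Year 1: ⌊$204,122 × 125%/9⌋ = $28,350. Book value $175,772.
Year 2: ⌊$175,772 × 125%/9⌋ = $24,412. Book value $151,360.
Year 3: ⌊$151,360 × 125%/9⌋ = $21,022. Book value $130,338.
Year 4: ⌊$130,338 × 125%/9⌋ = $18,102. Book value $112,236.
Accumulated through year 4 = $204,122 − $112,236 = $91,886.

$91,886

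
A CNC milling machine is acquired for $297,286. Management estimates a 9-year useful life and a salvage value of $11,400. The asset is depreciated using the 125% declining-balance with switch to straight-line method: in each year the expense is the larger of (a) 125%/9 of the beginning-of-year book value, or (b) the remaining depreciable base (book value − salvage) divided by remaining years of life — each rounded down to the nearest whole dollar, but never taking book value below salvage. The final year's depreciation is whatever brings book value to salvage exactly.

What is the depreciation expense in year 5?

$29,737

Depreciable base = $297,286 − $11,400 = $285,886.
Year 1: DB = ⌊$297,286 × 125%/9⌋ = $41,289; SL = ⌊$285,886/9⌋ = $31,765 → take DB $41,289. Book value $255,997.
Year 2: DB = ⌊$255,997 × 125%/9⌋ = $35,555; SL = ⌊$244,597/8⌋ = $30,574 → take DB $35,555. Book value $220,442.
Year 3: DB = ⌊$220,442 × 125%/9⌋ = $30,616; SL = ⌊$209,042/7⌋ = $29,863 → take DB $30,616. Book value $189,826.
Year 4: DB = ⌊$189,826 × 125%/9⌋ = $26,364; SL = ⌊$178,426/6⌋ = $29,737 → take SL $29,737. Book value $160,089.
Year 5: DB = ⌊$160,089 × 125%/9⌋ = $22,234; SL = ⌊$148,689/5⌋ = $29,737 → take SL $29,737. Book value $130,352.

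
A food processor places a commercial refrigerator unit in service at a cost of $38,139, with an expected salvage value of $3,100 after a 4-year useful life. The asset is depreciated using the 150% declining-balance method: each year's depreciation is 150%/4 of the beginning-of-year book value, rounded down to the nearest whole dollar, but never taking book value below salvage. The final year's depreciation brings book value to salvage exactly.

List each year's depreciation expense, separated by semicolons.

$14,302; $8,938; $5,587; $6,212

Depreciable base = $38,139 − $3,100 = $35,039.
Year 1: ⌊$38,139 × 150%/4⌋ = $14,302. Book value $23,837.
Year 2: ⌊$23,837 × 150%/4⌋ = $8,938. Book value $14,899.
Year 3: ⌊$14,899 × 150%/4⌋ = $5,587. Book value $9,312.
Year 4 (final): $9,312 − $3,100 = $6,212. Book value $3,100.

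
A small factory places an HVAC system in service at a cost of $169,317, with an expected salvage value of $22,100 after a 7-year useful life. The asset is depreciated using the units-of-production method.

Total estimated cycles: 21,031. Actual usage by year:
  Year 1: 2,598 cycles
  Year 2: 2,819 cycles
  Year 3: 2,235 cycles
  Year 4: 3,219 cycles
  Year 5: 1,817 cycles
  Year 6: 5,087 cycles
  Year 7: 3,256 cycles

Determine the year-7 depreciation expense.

Depreciable base = $169,317 − $22,100 = $147,217.
Rate = $147,217 / 21,031 cycles = $7 per cycle.
Year 1: 2,598 × $7 = $18,186. Book value $151,131.
Year 2: 2,819 × $7 = $19,733. Book value $131,398.
Year 3: 2,235 × $7 = $15,645. Book value $115,753.
Year 4: 3,219 × $7 = $22,533. Book value $93,220.
Year 5: 1,817 × $7 = $12,719. Book value $80,501.
Year 6: 5,087 × $7 = $35,609. Book value $44,892.
Year 7: 3,256 × $7 = $22,792. Book value $22,100.

$22,792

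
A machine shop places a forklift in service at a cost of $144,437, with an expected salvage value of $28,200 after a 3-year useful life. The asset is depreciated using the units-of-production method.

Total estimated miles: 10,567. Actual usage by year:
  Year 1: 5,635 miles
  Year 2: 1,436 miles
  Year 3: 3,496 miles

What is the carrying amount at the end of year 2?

Depreciable base = $144,437 − $28,200 = $116,237.
Rate = $116,237 / 10,567 miles = $11 per mile.
Year 1: 5,635 × $11 = $61,985. Book value $82,452.
Year 2: 1,436 × $11 = $15,796. Book value $66,656.

$66,656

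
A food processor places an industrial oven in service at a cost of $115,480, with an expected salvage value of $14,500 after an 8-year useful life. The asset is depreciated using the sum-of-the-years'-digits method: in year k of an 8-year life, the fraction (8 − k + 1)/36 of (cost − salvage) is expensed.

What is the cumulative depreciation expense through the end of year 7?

Depreciable base = $115,480 − $14,500 = $100,980.
Sum of the years' digits = 8+7+6+5+4+3+2+1 = 36.
Year 1: $100,980 × 8/36 = $22,440. Book value $93,040.
Year 2: $100,980 × 7/36 = $19,635. Book value $73,405.
Year 3: $100,980 × 6/36 = $16,830. Book value $56,575.
Year 4: $100,980 × 5/36 = $14,025. Book value $42,550.
Year 5: $100,980 × 4/36 = $11,220. Book value $31,330.
Year 6: $100,980 × 3/36 = $8,415. Book value $22,915.
Year 7: $100,980 × 2/36 = $5,610. Book value $17,305.
Accumulated through year 7 = $115,480 − $17,305 = $98,175.

$98,175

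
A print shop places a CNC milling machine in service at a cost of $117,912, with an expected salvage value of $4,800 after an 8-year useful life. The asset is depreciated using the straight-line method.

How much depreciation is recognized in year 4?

$14,139

Depreciable base = $117,912 − $4,800 = $113,112.
Annual expense = $113,112 / 8 = $14,139.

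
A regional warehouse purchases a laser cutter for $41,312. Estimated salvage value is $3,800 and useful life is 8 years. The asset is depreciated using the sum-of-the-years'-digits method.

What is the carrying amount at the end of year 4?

$14,220

Depreciable base = $41,312 − $3,800 = $37,512.
Sum of the years' digits = 8+7+6+5+4+3+2+1 = 36.
Year 1: $37,512 × 8/36 = $8,336. Book value $32,976.
Year 2: $37,512 × 7/36 = $7,294. Book value $25,682.
Year 3: $37,512 × 6/36 = $6,252. Book value $19,430.
Year 4: $37,512 × 5/36 = $5,210. Book value $14,220.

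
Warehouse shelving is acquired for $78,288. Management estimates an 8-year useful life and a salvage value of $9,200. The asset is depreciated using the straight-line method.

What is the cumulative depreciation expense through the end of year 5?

$43,180

Depreciable base = $78,288 − $9,200 = $69,088.
Annual expense = $69,088 / 8 = $8,636.
End of year 1: book value $69,652.
End of year 2: book value $61,016.
End of year 3: book value $52,380.
End of year 4: book value $43,744.
End of year 5: book value $35,108.
Accumulated through year 5 = $78,288 − $35,108 = $43,180.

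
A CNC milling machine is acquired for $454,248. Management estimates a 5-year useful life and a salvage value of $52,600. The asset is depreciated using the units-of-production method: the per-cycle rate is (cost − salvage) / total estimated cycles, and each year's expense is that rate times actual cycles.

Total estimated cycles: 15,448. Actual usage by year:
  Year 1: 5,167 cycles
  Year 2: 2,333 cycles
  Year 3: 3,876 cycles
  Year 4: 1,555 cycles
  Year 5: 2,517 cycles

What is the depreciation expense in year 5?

$65,442

Depreciable base = $454,248 − $52,600 = $401,648.
Rate = $401,648 / 15,448 cycles = $26 per cycle.
Year 1: 5,167 × $26 = $134,342. Book value $319,906.
Year 2: 2,333 × $26 = $60,658. Book value $259,248.
Year 3: 3,876 × $26 = $100,776. Book value $158,472.
Year 4: 1,555 × $26 = $40,430. Book value $118,042.
Year 5: 2,517 × $26 = $65,442. Book value $52,600.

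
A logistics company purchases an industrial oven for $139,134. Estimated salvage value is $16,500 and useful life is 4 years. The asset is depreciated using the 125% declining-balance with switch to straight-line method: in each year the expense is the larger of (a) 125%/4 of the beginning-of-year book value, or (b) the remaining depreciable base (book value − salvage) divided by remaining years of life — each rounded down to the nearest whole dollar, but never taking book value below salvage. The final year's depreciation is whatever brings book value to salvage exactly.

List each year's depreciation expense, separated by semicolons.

Depreciable base = $139,134 − $16,500 = $122,634.
Year 1: DB = ⌊$139,134 × 125%/4⌋ = $43,479; SL = ⌊$122,634/4⌋ = $30,658 → take DB $43,479. Book value $95,655.
Year 2: DB = ⌊$95,655 × 125%/4⌋ = $29,892; SL = ⌊$79,155/3⌋ = $26,385 → take DB $29,892. Book value $65,763.
Year 3: DB = ⌊$65,763 × 125%/4⌋ = $20,550; SL = ⌊$49,263/2⌋ = $24,631 → take SL $24,631. Book value $41,132.
Year 4 (final): $41,132 − $16,500 = $24,632. Book value $16,500.

$43,479; $29,892; $24,631; $24,632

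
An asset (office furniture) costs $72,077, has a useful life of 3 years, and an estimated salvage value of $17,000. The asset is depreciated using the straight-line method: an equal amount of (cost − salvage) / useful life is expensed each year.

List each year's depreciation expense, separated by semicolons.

$18,359; $18,359; $18,359

Depreciable base = $72,077 − $17,000 = $55,077.
Annual expense = $55,077 / 3 = $18,359.
End of year 1: book value $53,718.
End of year 2: book value $35,359.
End of year 3: book value $17,000.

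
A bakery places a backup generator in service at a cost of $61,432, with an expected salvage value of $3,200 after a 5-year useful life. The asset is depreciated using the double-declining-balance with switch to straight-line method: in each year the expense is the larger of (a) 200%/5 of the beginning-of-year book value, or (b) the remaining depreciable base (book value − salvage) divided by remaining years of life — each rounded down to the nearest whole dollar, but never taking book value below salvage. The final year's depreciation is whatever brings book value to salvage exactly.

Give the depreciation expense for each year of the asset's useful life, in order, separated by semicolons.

Depreciable base = $61,432 − $3,200 = $58,232.
Year 1: DB = ⌊$61,432 × 200%/5⌋ = $24,572; SL = ⌊$58,232/5⌋ = $11,646 → take DB $24,572. Book value $36,860.
Year 2: DB = ⌊$36,860 × 200%/5⌋ = $14,744; SL = ⌊$33,660/4⌋ = $8,415 → take DB $14,744. Book value $22,116.
Year 3: DB = ⌊$22,116 × 200%/5⌋ = $8,846; SL = ⌊$18,916/3⌋ = $6,305 → take DB $8,846. Book value $13,270.
Year 4: DB = ⌊$13,270 × 200%/5⌋ = $5,308; SL = ⌊$10,070/2⌋ = $5,035 → take DB $5,308. Book value $7,962.
Year 5 (final): $7,962 − $3,200 = $4,762. Book value $3,200.

$24,572; $14,744; $8,846; $5,308; $4,762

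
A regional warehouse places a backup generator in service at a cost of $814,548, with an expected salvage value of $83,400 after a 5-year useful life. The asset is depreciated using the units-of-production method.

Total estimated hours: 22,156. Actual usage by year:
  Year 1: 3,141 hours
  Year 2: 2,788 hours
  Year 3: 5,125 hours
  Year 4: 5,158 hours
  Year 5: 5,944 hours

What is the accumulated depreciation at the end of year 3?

Depreciable base = $814,548 − $83,400 = $731,148.
Rate = $731,148 / 22,156 hours = $33 per hour.
Year 1: 3,141 × $33 = $103,653. Book value $710,895.
Year 2: 2,788 × $33 = $92,004. Book value $618,891.
Year 3: 5,125 × $33 = $169,125. Book value $449,766.
Accumulated through year 3 = $814,548 − $449,766 = $364,782.

$364,782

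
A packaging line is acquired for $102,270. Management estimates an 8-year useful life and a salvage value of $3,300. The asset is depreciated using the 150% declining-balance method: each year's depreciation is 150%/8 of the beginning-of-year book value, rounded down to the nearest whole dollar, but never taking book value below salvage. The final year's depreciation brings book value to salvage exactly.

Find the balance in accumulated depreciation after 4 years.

Depreciable base = $102,270 − $3,300 = $98,970.
Year 1: ⌊$102,270 × 150%/8⌋ = $19,175. Book value $83,095.
Year 2: ⌊$83,095 × 150%/8⌋ = $15,580. Book value $67,515.
Year 3: ⌊$67,515 × 150%/8⌋ = $12,659. Book value $54,856.
Year 4: ⌊$54,856 × 150%/8⌋ = $10,285. Book value $44,571.
Accumulated through year 4 = $102,270 − $44,571 = $57,699.

$57,699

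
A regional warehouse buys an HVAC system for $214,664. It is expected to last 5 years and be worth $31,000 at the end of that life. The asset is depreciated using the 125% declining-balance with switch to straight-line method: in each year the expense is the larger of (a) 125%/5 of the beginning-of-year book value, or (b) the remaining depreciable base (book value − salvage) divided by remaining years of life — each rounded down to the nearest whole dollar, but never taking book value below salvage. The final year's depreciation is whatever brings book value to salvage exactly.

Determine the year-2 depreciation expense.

Depreciable base = $214,664 − $31,000 = $183,664.
Year 1: DB = ⌊$214,664 × 125%/5⌋ = $53,666; SL = ⌊$183,664/5⌋ = $36,732 → take DB $53,666. Book value $160,998.
Year 2: DB = ⌊$160,998 × 125%/5⌋ = $40,249; SL = ⌊$129,998/4⌋ = $32,499 → take DB $40,249. Book value $120,749.

$40,249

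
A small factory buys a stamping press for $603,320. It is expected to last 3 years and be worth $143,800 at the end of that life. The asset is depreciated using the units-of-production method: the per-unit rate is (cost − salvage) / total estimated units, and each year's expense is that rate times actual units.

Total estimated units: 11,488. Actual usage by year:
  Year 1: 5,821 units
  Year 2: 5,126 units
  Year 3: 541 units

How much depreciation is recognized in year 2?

$205,040

Depreciable base = $603,320 − $143,800 = $459,520.
Rate = $459,520 / 11,488 units = $40 per unit.
Year 1: 5,821 × $40 = $232,840. Book value $370,480.
Year 2: 5,126 × $40 = $205,040. Book value $165,440.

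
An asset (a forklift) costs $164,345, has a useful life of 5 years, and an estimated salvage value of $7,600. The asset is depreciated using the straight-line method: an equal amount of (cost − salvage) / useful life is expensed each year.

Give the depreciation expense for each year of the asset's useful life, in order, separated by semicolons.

Depreciable base = $164,345 − $7,600 = $156,745.
Annual expense = $156,745 / 5 = $31,349.
End of year 1: book value $132,996.
End of year 2: book value $101,647.
End of year 3: book value $70,298.
End of year 4: book value $38,949.
End of year 5: book value $7,600.

$31,349; $31,349; $31,349; $31,349; $31,349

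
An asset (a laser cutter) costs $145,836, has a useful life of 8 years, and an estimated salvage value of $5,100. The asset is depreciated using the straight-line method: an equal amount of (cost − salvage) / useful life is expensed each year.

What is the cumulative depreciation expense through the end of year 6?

$105,552

Depreciable base = $145,836 − $5,100 = $140,736.
Annual expense = $140,736 / 8 = $17,592.
End of year 1: book value $128,244.
End of year 2: book value $110,652.
End of year 3: book value $93,060.
End of year 4: book value $75,468.
End of year 5: book value $57,876.
End of year 6: book value $40,284.
Accumulated through year 6 = $145,836 − $40,284 = $105,552.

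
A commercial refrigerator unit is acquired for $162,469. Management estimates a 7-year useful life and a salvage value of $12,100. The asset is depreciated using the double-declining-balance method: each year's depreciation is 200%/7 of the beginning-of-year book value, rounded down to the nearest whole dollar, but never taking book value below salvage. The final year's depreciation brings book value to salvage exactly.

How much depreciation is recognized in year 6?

$8,631

Depreciable base = $162,469 − $12,100 = $150,369.
Year 1: ⌊$162,469 × 200%/7⌋ = $46,419. Book value $116,050.
Year 2: ⌊$116,050 × 200%/7⌋ = $33,157. Book value $82,893.
Year 3: ⌊$82,893 × 200%/7⌋ = $23,683. Book value $59,210.
Year 4: ⌊$59,210 × 200%/7⌋ = $16,917. Book value $42,293.
Year 5: ⌊$42,293 × 200%/7⌋ = $12,083. Book value $30,210.
Year 6: ⌊$30,210 × 200%/7⌋ = $8,631. Book value $21,579.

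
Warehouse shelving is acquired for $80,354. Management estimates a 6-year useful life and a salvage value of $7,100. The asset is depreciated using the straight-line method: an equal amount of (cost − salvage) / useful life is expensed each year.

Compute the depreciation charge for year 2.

$12,209

Depreciable base = $80,354 − $7,100 = $73,254.
Annual expense = $73,254 / 6 = $12,209.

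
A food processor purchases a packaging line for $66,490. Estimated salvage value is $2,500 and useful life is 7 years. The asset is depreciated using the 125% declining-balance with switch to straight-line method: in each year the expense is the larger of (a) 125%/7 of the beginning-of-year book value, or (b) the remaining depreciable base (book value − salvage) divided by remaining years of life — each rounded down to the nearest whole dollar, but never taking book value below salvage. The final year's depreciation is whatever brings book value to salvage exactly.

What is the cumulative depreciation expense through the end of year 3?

$30,098

Depreciable base = $66,490 − $2,500 = $63,990.
Year 1: DB = ⌊$66,490 × 125%/7⌋ = $11,873; SL = ⌊$63,990/7⌋ = $9,141 → take DB $11,873. Book value $54,617.
Year 2: DB = ⌊$54,617 × 125%/7⌋ = $9,753; SL = ⌊$52,117/6⌋ = $8,686 → take DB $9,753. Book value $44,864.
Year 3: DB = ⌊$44,864 × 125%/7⌋ = $8,011; SL = ⌊$42,364/5⌋ = $8,472 → take SL $8,472. Book value $36,392.
Accumulated through year 3 = $66,490 − $36,392 = $30,098.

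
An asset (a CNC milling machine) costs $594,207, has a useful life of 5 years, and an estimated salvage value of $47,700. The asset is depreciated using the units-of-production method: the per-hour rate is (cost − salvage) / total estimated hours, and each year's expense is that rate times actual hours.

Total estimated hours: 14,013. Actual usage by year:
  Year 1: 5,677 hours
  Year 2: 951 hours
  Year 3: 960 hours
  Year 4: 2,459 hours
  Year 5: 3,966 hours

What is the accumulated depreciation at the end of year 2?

$258,492

Depreciable base = $594,207 − $47,700 = $546,507.
Rate = $546,507 / 14,013 hours = $39 per hour.
Year 1: 5,677 × $39 = $221,403. Book value $372,804.
Year 2: 951 × $39 = $37,089. Book value $335,715.
Accumulated through year 2 = $594,207 − $335,715 = $258,492.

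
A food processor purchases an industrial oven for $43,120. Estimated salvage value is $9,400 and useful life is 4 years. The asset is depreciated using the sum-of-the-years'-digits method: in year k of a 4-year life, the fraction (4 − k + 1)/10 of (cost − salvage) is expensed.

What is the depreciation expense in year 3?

$6,744

Depreciable base = $43,120 − $9,400 = $33,720.
Sum of the years' digits = 4+3+2+1 = 10.
Year 1: $33,720 × 4/10 = $13,488. Book value $29,632.
Year 2: $33,720 × 3/10 = $10,116. Book value $19,516.
Year 3: $33,720 × 2/10 = $6,744. Book value $12,772.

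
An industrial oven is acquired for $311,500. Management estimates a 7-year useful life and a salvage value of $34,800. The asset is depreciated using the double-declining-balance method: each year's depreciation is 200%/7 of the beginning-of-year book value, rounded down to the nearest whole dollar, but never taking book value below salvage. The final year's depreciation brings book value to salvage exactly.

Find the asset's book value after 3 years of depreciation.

Depreciable base = $311,500 − $34,800 = $276,700.
Year 1: ⌊$311,500 × 200%/7⌋ = $89,000. Book value $222,500.
Year 2: ⌊$222,500 × 200%/7⌋ = $63,571. Book value $158,929.
Year 3: ⌊$158,929 × 200%/7⌋ = $45,408. Book value $113,521.

$113,521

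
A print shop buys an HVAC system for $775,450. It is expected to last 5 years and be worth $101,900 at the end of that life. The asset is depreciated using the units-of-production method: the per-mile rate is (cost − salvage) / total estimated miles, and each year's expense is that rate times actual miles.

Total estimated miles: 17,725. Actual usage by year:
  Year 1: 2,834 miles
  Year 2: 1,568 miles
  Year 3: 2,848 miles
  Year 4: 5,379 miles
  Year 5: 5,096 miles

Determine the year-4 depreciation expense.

$204,402

Depreciable base = $775,450 − $101,900 = $673,550.
Rate = $673,550 / 17,725 miles = $38 per mile.
Year 1: 2,834 × $38 = $107,692. Book value $667,758.
Year 2: 1,568 × $38 = $59,584. Book value $608,174.
Year 3: 2,848 × $38 = $108,224. Book value $499,950.
Year 4: 5,379 × $38 = $204,402. Book value $295,548.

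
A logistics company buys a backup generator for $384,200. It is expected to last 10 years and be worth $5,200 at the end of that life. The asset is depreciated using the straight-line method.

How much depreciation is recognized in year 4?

$37,900

Depreciable base = $384,200 − $5,200 = $379,000.
Annual expense = $379,000 / 10 = $37,900.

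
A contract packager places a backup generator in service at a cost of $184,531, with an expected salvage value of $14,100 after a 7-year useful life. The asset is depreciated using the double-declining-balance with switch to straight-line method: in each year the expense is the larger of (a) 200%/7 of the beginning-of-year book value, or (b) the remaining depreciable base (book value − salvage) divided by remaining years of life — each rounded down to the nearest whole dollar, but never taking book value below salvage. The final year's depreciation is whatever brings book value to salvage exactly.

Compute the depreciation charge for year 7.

$10,106

Depreciable base = $184,531 − $14,100 = $170,431.
Year 1: DB = ⌊$184,531 × 200%/7⌋ = $52,723; SL = ⌊$170,431/7⌋ = $24,347 → take DB $52,723. Book value $131,808.
Year 2: DB = ⌊$131,808 × 200%/7⌋ = $37,659; SL = ⌊$117,708/6⌋ = $19,618 → take DB $37,659. Book value $94,149.
Year 3: DB = ⌊$94,149 × 200%/7⌋ = $26,899; SL = ⌊$80,049/5⌋ = $16,009 → take DB $26,899. Book value $67,250.
Year 4: DB = ⌊$67,250 × 200%/7⌋ = $19,214; SL = ⌊$53,150/4⌋ = $13,287 → take DB $19,214. Book value $48,036.
Year 5: DB = ⌊$48,036 × 200%/7⌋ = $13,724; SL = ⌊$33,936/3⌋ = $11,312 → take DB $13,724. Book value $34,312.
Year 6: DB = ⌊$34,312 × 200%/7⌋ = $9,803; SL = ⌊$20,212/2⌋ = $10,106 → take SL $10,106. Book value $24,206.
Year 7 (final): $24,206 − $14,100 = $10,106. Book value $14,100.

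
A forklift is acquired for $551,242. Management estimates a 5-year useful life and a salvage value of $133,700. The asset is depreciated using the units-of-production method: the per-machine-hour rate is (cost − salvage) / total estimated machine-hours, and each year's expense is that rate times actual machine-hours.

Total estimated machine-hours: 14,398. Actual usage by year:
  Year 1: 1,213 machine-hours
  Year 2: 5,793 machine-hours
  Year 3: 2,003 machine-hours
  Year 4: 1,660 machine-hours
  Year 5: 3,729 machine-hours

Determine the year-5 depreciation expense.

Depreciable base = $551,242 − $133,700 = $417,542.
Rate = $417,542 / 14,398 machine-hours = $29 per machine-hour.
Year 1: 1,213 × $29 = $35,177. Book value $516,065.
Year 2: 5,793 × $29 = $167,997. Book value $348,068.
Year 3: 2,003 × $29 = $58,087. Book value $289,981.
Year 4: 1,660 × $29 = $48,140. Book value $241,841.
Year 5: 3,729 × $29 = $108,141. Book value $133,700.

$108,141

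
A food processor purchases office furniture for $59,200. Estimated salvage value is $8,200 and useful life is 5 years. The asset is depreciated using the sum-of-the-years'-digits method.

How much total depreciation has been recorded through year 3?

$40,800

Depreciable base = $59,200 − $8,200 = $51,000.
Sum of the years' digits = 5+4+3+2+1 = 15.
Year 1: $51,000 × 5/15 = $17,000. Book value $42,200.
Year 2: $51,000 × 4/15 = $13,600. Book value $28,600.
Year 3: $51,000 × 3/15 = $10,200. Book value $18,400.
Accumulated through year 3 = $59,200 − $18,400 = $40,800.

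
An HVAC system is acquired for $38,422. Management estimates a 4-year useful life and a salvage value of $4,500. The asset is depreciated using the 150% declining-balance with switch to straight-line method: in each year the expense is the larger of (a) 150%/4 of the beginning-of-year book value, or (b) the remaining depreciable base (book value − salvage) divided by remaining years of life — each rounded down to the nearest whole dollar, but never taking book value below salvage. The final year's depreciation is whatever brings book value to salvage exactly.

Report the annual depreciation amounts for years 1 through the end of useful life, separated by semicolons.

Depreciable base = $38,422 − $4,500 = $33,922.
Year 1: DB = ⌊$38,422 × 150%/4⌋ = $14,408; SL = ⌊$33,922/4⌋ = $8,480 → take DB $14,408. Book value $24,014.
Year 2: DB = ⌊$24,014 × 150%/4⌋ = $9,005; SL = ⌊$19,514/3⌋ = $6,504 → take DB $9,005. Book value $15,009.
Year 3: DB = ⌊$15,009 × 150%/4⌋ = $5,628; SL = ⌊$10,509/2⌋ = $5,254 → take DB $5,628. Book value $9,381.
Year 4 (final): $9,381 − $4,500 = $4,881. Book value $4,500.

$14,408; $9,005; $5,628; $4,881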